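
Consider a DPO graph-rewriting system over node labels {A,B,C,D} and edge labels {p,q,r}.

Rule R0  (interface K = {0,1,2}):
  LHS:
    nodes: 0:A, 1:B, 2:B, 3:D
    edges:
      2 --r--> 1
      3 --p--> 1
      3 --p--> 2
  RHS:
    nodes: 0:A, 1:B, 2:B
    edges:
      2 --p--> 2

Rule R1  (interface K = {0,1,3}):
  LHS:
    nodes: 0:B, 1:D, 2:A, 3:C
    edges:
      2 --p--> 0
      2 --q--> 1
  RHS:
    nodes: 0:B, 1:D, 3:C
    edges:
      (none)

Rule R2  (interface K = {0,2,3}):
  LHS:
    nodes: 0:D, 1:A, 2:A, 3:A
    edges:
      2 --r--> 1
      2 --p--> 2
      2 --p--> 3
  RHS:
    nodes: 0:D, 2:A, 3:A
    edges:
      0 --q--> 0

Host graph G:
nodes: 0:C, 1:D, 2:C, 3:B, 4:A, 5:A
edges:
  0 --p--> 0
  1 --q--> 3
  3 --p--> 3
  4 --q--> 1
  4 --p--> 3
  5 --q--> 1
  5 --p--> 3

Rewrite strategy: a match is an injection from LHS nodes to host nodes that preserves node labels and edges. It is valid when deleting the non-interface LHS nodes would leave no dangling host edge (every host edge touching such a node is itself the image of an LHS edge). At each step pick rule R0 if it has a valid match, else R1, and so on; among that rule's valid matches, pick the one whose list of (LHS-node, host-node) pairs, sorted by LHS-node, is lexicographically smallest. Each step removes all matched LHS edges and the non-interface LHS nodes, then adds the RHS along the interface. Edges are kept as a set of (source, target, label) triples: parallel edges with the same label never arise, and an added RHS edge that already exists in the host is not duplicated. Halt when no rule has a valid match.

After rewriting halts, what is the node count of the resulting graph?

Answer: 4

Steps:
start.  V:6 E:7  edges: 0-p->0 1-q->3 3-p->3 4-q->1 4-p->3 5-q->1 5-p->3
1. fire R1 via {0↦3, 1↦1, 2↦4, 3↦0}  →  V:5 E:5  edges: 0-p->0 1-q->3 3-p->3 5-q->1 5-p->3
2. fire R1 via {0↦3, 1↦1, 2↦5, 3↦0}  →  V:4 E:3  edges: 0-p->0 1-q->3 3-p->3
halt: no rule applies after step 2
NF nodes: {0:C, 1:D, 2:C, 3:B}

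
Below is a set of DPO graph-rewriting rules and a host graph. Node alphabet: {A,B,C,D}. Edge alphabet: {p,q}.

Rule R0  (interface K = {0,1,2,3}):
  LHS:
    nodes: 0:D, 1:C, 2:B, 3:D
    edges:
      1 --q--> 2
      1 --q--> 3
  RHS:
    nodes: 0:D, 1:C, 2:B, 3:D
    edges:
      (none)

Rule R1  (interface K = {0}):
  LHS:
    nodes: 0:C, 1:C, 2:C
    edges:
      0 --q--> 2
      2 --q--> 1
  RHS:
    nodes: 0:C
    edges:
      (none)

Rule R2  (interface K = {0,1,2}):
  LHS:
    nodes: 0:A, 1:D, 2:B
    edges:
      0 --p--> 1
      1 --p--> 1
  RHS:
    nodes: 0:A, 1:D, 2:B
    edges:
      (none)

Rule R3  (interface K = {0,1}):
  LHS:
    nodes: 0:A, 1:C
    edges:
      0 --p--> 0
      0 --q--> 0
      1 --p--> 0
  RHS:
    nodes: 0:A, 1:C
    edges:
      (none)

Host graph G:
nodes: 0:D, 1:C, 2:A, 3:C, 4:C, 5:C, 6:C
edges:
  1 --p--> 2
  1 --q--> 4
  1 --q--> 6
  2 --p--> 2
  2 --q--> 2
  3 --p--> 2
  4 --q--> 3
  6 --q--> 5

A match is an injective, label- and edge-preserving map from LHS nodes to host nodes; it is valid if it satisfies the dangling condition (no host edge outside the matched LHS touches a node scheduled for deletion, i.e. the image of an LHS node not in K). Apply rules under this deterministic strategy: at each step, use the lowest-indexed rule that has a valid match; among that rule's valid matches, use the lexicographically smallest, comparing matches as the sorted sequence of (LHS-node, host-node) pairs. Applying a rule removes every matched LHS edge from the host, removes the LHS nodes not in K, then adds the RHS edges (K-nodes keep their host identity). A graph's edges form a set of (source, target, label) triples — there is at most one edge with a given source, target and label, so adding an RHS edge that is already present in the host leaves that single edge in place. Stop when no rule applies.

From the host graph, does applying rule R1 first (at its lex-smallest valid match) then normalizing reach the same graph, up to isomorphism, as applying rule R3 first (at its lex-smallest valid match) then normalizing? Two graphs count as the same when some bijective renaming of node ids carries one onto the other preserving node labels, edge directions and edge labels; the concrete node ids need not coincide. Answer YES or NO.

Answer: YES

Steps:
branch R1-first: apply at {0↦1, 1↦5, 2↦6} → |E|=6, then 1 more step(s) → NF |V|=5 |E|=3 V={0:D, 1:C, 2:A, 3:C, 4:C} E=1-q->4 3-p->2 4-q->3
branch R3-first: apply at {0↦2, 1↦1} → |E|=5, then 1 more step(s) → NF |V|=5 |E|=3 V={0:D, 1:C, 2:A, 3:C, 4:C} E=1-q->4 3-p->2 4-q->3
graphs isomorphic (equal up to label-preserving node renaming)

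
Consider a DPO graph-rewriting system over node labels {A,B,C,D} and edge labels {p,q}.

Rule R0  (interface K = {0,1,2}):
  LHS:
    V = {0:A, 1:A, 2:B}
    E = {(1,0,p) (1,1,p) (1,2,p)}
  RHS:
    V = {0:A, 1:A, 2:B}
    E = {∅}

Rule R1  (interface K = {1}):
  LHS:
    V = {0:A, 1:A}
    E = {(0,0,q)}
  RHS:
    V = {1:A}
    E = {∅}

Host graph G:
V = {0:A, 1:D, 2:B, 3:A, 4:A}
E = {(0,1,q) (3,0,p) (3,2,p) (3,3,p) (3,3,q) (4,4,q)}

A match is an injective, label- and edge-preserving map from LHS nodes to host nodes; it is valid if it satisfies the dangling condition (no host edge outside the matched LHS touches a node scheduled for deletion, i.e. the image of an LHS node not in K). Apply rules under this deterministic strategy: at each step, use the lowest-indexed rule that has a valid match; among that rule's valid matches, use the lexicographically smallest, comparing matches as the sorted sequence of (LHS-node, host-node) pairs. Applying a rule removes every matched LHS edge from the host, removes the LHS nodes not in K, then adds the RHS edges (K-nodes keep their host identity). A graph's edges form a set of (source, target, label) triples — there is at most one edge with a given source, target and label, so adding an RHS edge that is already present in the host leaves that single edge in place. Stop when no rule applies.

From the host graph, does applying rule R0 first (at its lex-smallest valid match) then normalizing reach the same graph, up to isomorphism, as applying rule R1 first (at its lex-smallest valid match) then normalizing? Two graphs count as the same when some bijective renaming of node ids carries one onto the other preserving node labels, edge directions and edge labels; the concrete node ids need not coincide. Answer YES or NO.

branch R0-first: apply at {0↦0, 1↦3, 2↦2} → |E|=3, then 2 more step(s) → NF |V|=3 |E|=1 V={0:A, 1:D, 2:B} E=0-q->1
branch R1-first: apply at {0↦4, 1↦0} → |E|=5, then 2 more step(s) → NF |V|=3 |E|=1 V={0:A, 1:D, 2:B} E=0-q->1
graphs isomorphic (equal up to label-preserving node renaming)

Answer: YES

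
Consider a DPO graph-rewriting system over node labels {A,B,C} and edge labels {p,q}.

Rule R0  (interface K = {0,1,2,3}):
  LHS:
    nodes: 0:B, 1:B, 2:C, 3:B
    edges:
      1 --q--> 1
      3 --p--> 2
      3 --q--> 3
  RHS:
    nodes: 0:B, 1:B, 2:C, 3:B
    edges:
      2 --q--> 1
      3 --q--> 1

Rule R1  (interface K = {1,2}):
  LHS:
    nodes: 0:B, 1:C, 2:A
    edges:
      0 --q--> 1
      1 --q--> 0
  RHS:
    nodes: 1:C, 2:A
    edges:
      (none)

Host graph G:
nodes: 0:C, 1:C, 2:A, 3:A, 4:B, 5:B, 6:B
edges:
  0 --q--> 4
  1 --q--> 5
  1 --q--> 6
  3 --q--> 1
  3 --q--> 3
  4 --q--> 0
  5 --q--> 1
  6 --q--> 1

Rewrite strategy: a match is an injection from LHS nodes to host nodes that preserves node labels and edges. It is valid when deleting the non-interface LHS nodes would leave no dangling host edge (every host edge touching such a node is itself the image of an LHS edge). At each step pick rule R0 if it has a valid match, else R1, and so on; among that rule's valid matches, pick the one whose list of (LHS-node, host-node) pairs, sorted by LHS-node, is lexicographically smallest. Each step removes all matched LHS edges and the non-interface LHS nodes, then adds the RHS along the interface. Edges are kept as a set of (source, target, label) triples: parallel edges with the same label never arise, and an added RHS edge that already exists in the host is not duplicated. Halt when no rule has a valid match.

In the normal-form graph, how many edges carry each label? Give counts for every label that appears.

start.  V:7 E:8  edges: 0-q->4 1-q->5 1-q->6 3-q->1 3-q->3 4-q->0 5-q->1 6-q->1
1. fire R1 via {0↦4, 1↦0, 2↦2}  →  V:6 E:6  edges: 1-q->5 1-q->6 3-q->1 3-q->3 5-q->1 6-q->1
2. fire R1 via {0↦5, 1↦1, 2↦2}  →  V:5 E:4  edges: 1-q->6 3-q->1 3-q->3 6-q->1
3. fire R1 via {0↦6, 1↦1, 2↦2}  →  V:4 E:2  edges: 3-q->1 3-q->3
normal form: no rule applies after step 3
NF edges: [(3, 1, 'q'), (3, 3, 'q')]

Answer: q:2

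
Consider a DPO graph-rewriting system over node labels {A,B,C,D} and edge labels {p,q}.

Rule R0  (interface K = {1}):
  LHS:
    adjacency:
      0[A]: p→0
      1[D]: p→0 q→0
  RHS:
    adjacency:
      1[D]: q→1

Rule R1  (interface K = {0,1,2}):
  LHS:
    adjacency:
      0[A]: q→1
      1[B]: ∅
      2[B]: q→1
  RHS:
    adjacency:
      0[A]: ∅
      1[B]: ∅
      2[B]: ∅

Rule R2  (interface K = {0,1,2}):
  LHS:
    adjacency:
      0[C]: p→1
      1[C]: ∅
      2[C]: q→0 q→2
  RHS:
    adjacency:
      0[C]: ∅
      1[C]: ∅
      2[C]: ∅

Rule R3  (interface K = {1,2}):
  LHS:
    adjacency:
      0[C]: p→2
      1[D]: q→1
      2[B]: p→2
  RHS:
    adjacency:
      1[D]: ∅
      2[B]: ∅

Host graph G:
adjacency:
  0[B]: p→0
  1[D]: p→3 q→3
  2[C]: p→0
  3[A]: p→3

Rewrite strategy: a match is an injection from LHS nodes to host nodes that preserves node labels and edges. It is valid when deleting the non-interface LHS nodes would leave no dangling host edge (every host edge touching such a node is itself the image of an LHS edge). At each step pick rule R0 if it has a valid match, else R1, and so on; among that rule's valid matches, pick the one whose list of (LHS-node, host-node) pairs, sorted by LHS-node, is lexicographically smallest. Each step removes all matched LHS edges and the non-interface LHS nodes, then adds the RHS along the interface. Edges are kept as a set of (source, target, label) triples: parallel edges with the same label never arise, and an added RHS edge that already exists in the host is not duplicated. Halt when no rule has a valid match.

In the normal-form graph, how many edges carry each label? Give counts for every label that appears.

Answer: (no edges)

Rewrite trace:
start.  V:4 E:5  edges: 0-p->0 1-p->3 1-q->3 2-p->0 3-p->3
1. fire R0 via {0↦3, 1↦1}  →  V:3 E:3  edges: 0-p->0 1-q->1 2-p->0
2. fire R3 via {0↦2, 1↦1, 2↦0}  →  V:2 E:0  edges: ∅
normal form: no rule applies after step 2
NF edges: []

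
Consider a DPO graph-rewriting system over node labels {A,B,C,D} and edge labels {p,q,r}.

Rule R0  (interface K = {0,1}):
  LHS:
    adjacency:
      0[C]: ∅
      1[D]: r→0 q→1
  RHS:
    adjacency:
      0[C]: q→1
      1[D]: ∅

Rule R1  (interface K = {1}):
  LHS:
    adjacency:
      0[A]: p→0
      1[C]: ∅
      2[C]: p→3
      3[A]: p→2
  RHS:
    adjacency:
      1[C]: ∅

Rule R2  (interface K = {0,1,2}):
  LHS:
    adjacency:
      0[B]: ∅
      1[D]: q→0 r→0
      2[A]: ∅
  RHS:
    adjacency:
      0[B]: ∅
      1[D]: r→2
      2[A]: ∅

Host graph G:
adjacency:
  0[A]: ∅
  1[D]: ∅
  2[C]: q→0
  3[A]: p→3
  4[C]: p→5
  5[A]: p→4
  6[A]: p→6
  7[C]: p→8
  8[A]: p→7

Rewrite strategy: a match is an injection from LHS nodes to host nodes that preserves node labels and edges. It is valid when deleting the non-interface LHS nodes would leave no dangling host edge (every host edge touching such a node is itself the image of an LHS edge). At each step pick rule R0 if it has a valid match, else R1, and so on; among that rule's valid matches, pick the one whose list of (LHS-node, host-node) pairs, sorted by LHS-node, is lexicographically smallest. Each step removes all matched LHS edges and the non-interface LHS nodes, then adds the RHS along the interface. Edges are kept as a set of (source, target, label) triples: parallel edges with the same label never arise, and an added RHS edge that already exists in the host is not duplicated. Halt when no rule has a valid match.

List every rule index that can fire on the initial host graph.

Answer: [R1]

Rewrite trace:
R0: no valid match — LHS pattern not found
R1: 8 valid matches — {0↦3, 1↦2, 2↦4, 3↦5}, {0↦3, 1↦2, 2↦7, 3↦8}, {0↦3, 1↦4, 2↦7, 3↦8} (+5 more)
R2: no valid match — LHS pattern not found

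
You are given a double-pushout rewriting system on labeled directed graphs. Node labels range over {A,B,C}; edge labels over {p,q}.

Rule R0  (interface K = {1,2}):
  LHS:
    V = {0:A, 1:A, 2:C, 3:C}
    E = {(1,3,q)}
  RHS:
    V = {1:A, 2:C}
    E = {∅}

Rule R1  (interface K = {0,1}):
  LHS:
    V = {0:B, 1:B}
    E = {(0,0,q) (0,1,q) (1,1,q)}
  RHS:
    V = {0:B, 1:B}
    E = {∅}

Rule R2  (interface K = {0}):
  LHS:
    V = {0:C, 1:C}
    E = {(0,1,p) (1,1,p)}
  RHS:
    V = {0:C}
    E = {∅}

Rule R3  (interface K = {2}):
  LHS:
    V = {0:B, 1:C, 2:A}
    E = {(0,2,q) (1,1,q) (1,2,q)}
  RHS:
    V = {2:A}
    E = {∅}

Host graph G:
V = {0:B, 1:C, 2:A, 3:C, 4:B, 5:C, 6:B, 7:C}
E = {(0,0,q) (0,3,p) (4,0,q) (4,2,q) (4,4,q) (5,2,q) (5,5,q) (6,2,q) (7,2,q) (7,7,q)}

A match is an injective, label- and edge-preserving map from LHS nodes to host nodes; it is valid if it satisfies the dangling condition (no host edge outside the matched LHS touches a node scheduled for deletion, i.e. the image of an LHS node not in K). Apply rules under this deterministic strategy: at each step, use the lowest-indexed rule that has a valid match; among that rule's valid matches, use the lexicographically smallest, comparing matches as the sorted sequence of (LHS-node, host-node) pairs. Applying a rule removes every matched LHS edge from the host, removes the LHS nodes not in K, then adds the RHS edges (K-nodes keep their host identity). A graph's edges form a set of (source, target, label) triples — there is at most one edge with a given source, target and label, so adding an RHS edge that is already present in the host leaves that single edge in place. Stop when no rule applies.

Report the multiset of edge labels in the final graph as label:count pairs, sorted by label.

Answer: p:1

Derivation:
[0] host  ⇒  8 nodes, 10 edges  {0-q->0 0-p->3 4-q->0 4-q->2 4-q->4 5-q->2 5-q->5 6-q->2 7-q->2 7-q->7}
[1] R1 @ {0↦4, 1↦0}  ⇒  8 nodes, 7 edges  {0-p->3 4-q->2 5-q->2 5-q->5 6-q->2 7-q->2 7-q->7}
[2] R3 @ {0↦4, 1↦5, 2↦2}  ⇒  6 nodes, 4 edges  {0-p->3 6-q->2 7-q->2 7-q->7}
[3] R3 @ {0↦6, 1↦7, 2↦2}  ⇒  4 nodes, 1 edges  {0-p->3}
final graph: no rule applies after step 3
NF edges: [(0, 3, 'p')]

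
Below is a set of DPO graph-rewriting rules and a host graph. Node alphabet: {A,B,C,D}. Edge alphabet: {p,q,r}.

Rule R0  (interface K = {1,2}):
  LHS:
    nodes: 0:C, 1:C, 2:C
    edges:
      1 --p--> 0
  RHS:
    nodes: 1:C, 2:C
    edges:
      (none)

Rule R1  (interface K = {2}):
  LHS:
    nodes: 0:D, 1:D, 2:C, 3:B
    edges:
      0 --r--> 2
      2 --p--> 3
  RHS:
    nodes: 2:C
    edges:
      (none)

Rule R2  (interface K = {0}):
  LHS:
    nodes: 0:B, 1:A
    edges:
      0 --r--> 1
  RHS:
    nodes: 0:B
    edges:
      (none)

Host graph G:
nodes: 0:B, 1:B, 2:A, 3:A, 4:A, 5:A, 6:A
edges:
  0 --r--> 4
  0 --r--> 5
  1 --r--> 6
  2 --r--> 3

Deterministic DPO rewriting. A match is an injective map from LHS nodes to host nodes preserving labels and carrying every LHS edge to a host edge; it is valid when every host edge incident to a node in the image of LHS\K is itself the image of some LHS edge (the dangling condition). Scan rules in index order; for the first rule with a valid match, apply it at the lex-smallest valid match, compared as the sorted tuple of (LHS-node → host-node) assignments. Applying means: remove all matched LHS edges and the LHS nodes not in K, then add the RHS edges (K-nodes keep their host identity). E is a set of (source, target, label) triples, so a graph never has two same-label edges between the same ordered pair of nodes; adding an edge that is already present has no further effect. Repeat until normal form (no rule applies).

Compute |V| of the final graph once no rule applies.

start.  V:7 E:4  edges: 0-r->4 0-r->5 1-r->6 2-r->3
1. fire R2 via {0↦0, 1↦4}  →  V:6 E:3  edges: 0-r->5 1-r->6 2-r->3
2. fire R2 via {0↦0, 1↦5}  →  V:5 E:2  edges: 1-r->6 2-r->3
3. fire R2 via {0↦1, 1↦6}  →  V:4 E:1  edges: 2-r->3
normal form: no rule applies after step 3
NF nodes: {0:B, 1:B, 2:A, 3:A}

Answer: 4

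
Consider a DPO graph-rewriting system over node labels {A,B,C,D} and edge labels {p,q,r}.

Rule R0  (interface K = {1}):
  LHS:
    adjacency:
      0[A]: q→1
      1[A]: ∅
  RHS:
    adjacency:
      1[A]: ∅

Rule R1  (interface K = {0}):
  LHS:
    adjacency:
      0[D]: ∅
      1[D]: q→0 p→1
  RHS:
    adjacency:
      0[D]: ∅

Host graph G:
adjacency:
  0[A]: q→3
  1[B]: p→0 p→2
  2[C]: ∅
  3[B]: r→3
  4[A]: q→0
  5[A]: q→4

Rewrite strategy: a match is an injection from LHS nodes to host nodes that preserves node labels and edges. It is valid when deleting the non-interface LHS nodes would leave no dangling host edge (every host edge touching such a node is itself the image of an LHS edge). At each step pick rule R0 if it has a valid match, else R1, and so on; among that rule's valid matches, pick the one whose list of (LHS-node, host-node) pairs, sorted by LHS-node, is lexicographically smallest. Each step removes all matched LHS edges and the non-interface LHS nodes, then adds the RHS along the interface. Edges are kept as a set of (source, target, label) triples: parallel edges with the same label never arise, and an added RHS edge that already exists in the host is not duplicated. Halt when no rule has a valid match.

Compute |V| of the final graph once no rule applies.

Answer: 4

Rewrite trace:
initial: |V|=6 |E|=6  E = 0-q->3 1-p->0 1-p->2 3-r->3 4-q->0 5-q->4
step 1: apply R0 at {0↦5, 1↦4}  → |V|=5 |E|=5  E = 0-q->3 1-p->0 1-p->2 3-r->3 4-q->0
step 2: apply R0 at {0↦4, 1↦0}  → |V|=4 |E|=4  E = 0-q->3 1-p->0 1-p->2 3-r->3
halt: no rule applies after step 2
NF nodes: {0:A, 1:B, 2:C, 3:B}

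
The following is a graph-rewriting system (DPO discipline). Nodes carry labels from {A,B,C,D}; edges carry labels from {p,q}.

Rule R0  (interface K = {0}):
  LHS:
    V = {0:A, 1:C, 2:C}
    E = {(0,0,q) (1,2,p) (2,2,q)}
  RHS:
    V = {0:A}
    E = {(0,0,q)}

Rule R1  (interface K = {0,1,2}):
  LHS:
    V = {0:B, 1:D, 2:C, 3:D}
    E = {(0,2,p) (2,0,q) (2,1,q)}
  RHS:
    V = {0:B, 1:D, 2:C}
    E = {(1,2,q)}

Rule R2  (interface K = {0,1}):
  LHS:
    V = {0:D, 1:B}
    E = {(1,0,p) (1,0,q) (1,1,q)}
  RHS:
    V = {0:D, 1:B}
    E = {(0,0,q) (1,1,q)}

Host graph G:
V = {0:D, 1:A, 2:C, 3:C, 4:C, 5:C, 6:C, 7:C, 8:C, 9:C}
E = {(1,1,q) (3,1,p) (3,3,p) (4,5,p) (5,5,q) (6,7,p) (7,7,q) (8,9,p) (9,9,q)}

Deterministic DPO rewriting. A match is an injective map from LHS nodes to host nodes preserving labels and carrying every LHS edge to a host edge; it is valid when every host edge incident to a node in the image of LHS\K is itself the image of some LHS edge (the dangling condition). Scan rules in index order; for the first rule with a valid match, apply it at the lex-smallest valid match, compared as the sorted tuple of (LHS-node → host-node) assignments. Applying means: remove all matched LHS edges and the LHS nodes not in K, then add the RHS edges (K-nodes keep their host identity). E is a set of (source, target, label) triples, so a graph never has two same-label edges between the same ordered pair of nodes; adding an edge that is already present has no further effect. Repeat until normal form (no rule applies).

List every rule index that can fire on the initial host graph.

Answer: [R0]

Rewrite trace:
R0: 3 valid matches — {0↦1, 1↦4, 2↦5}, {0↦1, 1↦6, 2↦7}, {0↦1, 1↦8, 2↦9}
R1: no valid match — LHS pattern not found
R2: no valid match — LHS pattern not found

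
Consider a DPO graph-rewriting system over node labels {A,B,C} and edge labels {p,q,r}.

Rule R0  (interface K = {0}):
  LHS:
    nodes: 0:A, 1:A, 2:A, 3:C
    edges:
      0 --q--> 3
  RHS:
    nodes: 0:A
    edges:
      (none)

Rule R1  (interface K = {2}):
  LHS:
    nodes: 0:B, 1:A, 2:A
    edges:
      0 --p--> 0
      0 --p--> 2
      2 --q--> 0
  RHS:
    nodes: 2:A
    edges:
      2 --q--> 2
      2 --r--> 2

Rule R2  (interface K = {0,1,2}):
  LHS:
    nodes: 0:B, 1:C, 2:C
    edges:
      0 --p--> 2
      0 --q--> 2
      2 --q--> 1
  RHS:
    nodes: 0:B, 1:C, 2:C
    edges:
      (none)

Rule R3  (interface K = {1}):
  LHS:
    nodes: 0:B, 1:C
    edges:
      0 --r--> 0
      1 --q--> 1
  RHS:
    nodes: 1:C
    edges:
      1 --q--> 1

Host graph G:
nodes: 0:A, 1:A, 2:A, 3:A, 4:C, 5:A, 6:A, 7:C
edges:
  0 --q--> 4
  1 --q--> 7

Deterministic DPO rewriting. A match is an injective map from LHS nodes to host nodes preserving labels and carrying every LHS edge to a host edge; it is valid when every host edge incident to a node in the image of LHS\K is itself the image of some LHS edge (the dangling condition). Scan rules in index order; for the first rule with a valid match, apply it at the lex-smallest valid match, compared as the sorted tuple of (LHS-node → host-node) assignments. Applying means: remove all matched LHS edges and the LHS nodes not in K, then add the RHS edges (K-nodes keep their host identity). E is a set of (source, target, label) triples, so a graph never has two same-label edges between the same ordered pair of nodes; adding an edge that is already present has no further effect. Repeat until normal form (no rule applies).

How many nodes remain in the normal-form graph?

Answer: 2

Derivation:
[0] host  ⇒  8 nodes, 2 edges  {0-q->4 1-q->7}
[1] R0 @ {0↦0, 1↦2, 2↦3, 3↦4}  ⇒  5 nodes, 1 edges  {1-q->7}
[2] R0 @ {0↦1, 1↦0, 2↦5, 3↦7}  ⇒  2 nodes, 0 edges  {∅}
normal form: no rule applies after step 2
NF nodes: {1:A, 6:A}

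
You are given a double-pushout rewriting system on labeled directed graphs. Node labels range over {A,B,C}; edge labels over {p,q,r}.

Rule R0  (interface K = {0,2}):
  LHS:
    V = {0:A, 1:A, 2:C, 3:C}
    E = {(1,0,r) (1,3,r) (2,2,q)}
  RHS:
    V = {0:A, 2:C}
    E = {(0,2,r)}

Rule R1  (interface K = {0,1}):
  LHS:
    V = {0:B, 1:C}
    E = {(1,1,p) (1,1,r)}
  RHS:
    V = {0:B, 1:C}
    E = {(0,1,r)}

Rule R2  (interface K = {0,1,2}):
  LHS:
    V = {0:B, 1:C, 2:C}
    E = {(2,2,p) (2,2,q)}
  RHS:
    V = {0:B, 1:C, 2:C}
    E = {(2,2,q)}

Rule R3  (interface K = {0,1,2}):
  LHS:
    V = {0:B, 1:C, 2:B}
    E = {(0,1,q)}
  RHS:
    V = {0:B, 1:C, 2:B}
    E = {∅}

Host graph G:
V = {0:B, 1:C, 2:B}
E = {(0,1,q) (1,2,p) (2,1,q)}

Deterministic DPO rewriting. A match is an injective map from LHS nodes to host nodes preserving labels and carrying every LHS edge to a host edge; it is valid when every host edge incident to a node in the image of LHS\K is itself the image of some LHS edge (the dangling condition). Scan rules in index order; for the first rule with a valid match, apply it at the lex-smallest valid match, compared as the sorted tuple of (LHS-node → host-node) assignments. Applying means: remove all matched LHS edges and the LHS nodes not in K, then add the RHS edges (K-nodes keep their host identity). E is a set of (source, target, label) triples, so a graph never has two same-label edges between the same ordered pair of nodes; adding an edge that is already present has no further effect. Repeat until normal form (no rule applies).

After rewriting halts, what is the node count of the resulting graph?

Answer: 3

Derivation:
[0] host  ⇒  3 nodes, 3 edges  {0-q->1 1-p->2 2-q->1}
[1] R3 @ {0↦0, 1↦1, 2↦2}  ⇒  3 nodes, 2 edges  {1-p->2 2-q->1}
[2] R3 @ {0↦2, 1↦1, 2↦0}  ⇒  3 nodes, 1 edges  {1-p->2}
final graph: no rule applies after step 2
NF nodes: {0:B, 1:C, 2:B}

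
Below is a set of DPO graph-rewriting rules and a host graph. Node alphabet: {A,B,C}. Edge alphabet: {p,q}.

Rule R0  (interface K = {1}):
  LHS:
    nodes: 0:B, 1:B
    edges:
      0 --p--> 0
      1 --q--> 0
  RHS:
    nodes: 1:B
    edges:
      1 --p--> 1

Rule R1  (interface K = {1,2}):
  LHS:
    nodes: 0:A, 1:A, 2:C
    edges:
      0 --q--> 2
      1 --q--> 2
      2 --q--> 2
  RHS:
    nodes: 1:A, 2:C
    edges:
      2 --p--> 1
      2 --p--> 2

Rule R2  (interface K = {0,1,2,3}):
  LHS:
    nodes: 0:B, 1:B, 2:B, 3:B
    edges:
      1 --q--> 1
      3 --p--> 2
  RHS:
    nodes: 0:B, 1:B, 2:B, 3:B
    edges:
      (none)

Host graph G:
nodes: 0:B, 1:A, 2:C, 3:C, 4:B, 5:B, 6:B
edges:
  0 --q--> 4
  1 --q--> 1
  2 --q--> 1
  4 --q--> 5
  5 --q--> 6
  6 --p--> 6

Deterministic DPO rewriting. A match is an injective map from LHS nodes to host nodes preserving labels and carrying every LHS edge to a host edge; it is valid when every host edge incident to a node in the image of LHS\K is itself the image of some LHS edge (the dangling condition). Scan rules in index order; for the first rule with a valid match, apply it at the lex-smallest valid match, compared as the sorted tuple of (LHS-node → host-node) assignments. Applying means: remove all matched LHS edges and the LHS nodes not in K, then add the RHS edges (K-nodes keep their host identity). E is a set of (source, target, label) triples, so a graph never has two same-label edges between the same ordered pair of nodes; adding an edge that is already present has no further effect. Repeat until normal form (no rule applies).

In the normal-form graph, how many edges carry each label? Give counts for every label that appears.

initial: |V|=7 |E|=6  E = 0-q->4 1-q->1 2-q->1 4-q->5 5-q->6 6-p->6
step 1: apply R0 at {0↦6, 1↦5}  → |V|=6 |E|=5  E = 0-q->4 1-q->1 2-q->1 4-q->5 5-p->5
step 2: apply R0 at {0↦5, 1↦4}  → |V|=5 |E|=4  E = 0-q->4 1-q->1 2-q->1 4-p->4
step 3: apply R0 at {0↦4, 1↦0}  → |V|=4 |E|=3  E = 0-p->0 1-q->1 2-q->1
halt: no rule applies after step 3
NF edges: [(0, 0, 'p'), (1, 1, 'q'), (2, 1, 'q')]

Answer: p:1 q:2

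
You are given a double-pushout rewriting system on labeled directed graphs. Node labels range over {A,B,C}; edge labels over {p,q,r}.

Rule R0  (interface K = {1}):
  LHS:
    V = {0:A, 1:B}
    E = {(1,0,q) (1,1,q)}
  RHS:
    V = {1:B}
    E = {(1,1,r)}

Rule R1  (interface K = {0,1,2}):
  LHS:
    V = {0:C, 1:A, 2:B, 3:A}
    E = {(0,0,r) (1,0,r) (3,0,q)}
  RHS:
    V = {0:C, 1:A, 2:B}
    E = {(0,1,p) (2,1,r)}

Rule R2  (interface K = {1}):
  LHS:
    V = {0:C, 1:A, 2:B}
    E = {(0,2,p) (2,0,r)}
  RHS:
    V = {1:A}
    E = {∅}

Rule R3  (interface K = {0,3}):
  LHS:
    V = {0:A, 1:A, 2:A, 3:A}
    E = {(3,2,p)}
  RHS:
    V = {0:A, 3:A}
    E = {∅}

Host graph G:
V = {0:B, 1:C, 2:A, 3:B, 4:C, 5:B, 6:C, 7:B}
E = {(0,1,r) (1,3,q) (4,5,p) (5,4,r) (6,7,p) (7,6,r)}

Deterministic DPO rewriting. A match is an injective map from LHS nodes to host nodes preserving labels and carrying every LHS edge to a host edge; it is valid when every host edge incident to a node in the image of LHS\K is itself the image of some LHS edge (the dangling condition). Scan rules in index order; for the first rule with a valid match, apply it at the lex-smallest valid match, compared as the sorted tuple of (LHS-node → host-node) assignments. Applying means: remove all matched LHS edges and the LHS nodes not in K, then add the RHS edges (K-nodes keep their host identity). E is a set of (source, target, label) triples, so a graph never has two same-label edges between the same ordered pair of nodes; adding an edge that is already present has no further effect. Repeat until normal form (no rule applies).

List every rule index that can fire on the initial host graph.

Answer: [R2]

Derivation:
R0: no valid match — LHS pattern not found
R1: no valid match — LHS pattern not found
R2: 2 valid matches — {0↦4, 1↦2, 2↦5}, {0↦6, 1↦2, 2↦7}
R3: no valid match — LHS pattern not found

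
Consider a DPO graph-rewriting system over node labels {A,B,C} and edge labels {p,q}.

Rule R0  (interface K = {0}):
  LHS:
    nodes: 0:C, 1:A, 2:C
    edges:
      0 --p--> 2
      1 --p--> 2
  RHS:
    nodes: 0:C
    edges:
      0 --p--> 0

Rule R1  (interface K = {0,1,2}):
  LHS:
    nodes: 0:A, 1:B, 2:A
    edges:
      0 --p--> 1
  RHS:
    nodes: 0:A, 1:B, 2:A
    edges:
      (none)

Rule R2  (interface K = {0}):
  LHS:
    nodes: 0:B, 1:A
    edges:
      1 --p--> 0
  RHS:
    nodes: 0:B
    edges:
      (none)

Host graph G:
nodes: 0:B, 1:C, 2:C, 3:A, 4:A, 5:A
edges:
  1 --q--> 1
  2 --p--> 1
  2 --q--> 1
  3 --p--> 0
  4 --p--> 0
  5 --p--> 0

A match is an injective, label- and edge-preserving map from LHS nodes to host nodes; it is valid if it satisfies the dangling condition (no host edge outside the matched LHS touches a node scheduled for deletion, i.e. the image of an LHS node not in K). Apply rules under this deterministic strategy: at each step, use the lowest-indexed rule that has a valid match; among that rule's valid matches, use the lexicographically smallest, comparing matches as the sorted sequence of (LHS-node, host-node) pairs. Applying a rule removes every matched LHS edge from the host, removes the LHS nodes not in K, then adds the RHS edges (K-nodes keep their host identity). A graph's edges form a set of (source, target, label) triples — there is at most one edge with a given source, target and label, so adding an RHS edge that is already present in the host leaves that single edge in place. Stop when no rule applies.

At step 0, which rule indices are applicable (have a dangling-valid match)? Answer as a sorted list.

R0: no valid match — LHS pattern not found
R1: 6 valid matches — {0↦3, 1↦0, 2↦4}, {0↦3, 1↦0, 2↦5}, {0↦4, 1↦0, 2↦3} (+3 more)
R2: 3 valid matches — {0↦0, 1↦3}, {0↦0, 1↦4}, {0↦0, 1↦5}

Answer: [R1,R2]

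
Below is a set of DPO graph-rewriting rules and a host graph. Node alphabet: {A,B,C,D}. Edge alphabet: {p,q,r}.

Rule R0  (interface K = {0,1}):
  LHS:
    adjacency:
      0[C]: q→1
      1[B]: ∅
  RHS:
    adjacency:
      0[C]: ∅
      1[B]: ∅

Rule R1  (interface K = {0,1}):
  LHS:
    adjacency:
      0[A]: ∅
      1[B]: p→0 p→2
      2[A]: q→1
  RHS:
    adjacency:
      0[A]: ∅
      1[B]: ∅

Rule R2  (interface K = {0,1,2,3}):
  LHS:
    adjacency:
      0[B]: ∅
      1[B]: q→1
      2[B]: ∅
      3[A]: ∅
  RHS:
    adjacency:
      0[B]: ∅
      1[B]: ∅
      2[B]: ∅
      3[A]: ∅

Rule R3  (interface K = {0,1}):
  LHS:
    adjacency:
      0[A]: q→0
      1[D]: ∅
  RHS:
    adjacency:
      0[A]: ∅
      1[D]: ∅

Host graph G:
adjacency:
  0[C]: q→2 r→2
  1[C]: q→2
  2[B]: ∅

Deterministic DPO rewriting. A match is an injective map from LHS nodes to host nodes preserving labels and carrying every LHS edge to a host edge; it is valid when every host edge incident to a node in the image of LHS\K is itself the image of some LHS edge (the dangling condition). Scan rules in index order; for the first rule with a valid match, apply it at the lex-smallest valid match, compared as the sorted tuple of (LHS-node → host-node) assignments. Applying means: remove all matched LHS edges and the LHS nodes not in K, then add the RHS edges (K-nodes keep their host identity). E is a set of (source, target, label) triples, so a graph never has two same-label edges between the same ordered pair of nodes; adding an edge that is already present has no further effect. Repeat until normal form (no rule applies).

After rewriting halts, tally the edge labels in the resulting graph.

Answer: r:1

Rewrite trace:
start.  V:3 E:3  edges: 0-q->2 0-r->2 1-q->2
1. fire R0 via {0↦0, 1↦2}  →  V:3 E:2  edges: 0-r->2 1-q->2
2. fire R0 via {0↦1, 1↦2}  →  V:3 E:1  edges: 0-r->2
normal form: no rule applies after step 2
NF edges: [(0, 2, 'r')]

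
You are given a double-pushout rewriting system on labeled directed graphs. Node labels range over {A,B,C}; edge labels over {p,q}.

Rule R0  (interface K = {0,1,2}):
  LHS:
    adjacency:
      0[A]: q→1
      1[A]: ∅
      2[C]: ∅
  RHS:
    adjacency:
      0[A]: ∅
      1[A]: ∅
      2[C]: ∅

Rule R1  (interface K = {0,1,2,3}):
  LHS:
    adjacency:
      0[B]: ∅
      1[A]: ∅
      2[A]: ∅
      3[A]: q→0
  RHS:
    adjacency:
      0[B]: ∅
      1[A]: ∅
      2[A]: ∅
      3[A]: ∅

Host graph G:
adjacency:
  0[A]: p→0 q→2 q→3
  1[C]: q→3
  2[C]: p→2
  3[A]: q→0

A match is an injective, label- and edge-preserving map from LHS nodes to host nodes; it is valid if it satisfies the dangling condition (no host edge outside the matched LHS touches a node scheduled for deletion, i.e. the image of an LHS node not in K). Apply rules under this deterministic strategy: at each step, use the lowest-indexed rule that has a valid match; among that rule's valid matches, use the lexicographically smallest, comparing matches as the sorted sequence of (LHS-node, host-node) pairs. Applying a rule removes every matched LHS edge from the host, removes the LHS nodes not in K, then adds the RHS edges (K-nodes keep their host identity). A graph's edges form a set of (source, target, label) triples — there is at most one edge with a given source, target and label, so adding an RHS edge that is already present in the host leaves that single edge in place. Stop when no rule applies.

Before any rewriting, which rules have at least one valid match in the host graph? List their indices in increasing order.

R0: 4 valid matches — {0↦0, 1↦3, 2↦1}, {0↦0, 1↦3, 2↦2}, {0↦3, 1↦0, 2↦1} (+1 more)
R1: no valid match — LHS pattern not found

Answer: [R0]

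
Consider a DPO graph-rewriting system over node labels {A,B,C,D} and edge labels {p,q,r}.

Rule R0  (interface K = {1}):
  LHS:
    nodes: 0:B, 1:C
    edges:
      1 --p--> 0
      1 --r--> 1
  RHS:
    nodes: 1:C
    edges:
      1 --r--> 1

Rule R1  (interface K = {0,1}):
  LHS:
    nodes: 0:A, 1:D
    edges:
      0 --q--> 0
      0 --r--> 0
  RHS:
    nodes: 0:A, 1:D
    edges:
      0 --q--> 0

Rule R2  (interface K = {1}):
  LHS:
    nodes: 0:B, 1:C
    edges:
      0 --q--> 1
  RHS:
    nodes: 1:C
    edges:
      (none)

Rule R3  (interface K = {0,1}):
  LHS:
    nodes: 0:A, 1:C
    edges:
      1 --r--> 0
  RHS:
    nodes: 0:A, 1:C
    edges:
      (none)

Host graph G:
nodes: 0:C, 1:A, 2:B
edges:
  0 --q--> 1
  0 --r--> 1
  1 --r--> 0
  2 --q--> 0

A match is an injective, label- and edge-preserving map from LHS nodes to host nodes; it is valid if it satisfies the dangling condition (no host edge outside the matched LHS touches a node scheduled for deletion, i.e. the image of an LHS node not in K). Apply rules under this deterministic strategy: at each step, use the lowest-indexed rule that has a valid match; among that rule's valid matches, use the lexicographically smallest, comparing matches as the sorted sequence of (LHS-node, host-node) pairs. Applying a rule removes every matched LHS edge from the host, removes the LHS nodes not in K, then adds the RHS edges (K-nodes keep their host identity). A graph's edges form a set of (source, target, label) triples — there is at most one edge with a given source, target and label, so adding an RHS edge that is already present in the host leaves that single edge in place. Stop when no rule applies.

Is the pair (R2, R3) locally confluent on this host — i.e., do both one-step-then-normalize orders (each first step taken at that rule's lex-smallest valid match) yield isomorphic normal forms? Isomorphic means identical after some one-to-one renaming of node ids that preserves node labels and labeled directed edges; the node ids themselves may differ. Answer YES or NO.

branch R2-first: apply at {0↦2, 1↦0} → |E|=3, then 1 more step(s) → NF |V|=2 |E|=2 V={0:C, 1:A} E=0-q->1 1-r->0
branch R3-first: apply at {0↦1, 1↦0} → |E|=3, then 1 more step(s) → NF |V|=2 |E|=2 V={0:C, 1:A} E=0-q->1 1-r->0
graphs isomorphic (equal up to label-preserving node renaming)

Answer: YES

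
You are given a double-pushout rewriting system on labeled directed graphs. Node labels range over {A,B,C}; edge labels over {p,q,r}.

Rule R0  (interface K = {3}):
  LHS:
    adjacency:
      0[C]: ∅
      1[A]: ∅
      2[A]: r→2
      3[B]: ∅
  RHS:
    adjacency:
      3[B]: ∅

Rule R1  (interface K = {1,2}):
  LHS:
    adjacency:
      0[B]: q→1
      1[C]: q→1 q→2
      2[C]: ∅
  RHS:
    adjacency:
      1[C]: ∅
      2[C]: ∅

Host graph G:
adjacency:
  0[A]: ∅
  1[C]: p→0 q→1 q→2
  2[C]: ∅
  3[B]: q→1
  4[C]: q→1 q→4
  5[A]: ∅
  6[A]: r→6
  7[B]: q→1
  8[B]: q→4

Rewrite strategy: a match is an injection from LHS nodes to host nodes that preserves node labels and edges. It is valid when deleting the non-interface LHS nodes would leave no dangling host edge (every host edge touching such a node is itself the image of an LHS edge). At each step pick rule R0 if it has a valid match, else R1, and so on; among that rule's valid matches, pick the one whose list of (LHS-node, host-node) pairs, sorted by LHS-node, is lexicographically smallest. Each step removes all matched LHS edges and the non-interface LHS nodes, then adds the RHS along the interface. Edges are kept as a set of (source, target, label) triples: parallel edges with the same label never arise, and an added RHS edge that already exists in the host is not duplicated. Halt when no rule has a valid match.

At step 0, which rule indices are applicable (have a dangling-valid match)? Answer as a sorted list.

Answer: [R1]

Derivation:
R0: no valid match — 18 raw matches, all fail dangling condition
R1: 3 valid matches — {0↦3, 1↦1, 2↦2}, {0↦7, 1↦1, 2↦2}, {0↦8, 1↦4, 2↦1}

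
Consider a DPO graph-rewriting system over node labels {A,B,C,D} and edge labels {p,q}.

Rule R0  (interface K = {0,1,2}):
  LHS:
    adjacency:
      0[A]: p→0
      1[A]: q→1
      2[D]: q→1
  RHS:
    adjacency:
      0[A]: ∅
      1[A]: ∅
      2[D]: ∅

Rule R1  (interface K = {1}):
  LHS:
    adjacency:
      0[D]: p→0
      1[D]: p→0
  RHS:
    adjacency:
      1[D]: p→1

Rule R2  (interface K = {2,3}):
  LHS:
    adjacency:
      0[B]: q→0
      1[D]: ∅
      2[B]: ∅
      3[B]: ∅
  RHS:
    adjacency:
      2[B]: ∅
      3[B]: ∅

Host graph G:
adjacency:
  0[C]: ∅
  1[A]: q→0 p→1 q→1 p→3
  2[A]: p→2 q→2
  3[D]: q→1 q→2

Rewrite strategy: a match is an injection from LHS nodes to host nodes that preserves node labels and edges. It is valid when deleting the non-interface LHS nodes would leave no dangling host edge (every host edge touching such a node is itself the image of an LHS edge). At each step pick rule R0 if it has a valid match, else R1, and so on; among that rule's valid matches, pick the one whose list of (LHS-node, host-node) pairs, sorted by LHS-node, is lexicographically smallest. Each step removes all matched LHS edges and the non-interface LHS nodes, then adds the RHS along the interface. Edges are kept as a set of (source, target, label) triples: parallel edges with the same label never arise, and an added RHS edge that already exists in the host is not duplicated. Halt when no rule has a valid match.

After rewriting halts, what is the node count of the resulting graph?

initial: |V|=4 |E|=8  E = 1-q->0 1-p->1 1-q->1 1-p->3 2-p->2 2-q->2 3-q->1 3-q->2
step 1: apply R0 at {0↦1, 1↦2, 2↦3}  → |V|=4 |E|=5  E = 1-q->0 1-q->1 1-p->3 2-p->2 3-q->1
step 2: apply R0 at {0↦2, 1↦1, 2↦3}  → |V|=4 |E|=2  E = 1-q->0 1-p->3
final graph: no rule applies after step 2
NF nodes: {0:C, 1:A, 2:A, 3:D}

Answer: 4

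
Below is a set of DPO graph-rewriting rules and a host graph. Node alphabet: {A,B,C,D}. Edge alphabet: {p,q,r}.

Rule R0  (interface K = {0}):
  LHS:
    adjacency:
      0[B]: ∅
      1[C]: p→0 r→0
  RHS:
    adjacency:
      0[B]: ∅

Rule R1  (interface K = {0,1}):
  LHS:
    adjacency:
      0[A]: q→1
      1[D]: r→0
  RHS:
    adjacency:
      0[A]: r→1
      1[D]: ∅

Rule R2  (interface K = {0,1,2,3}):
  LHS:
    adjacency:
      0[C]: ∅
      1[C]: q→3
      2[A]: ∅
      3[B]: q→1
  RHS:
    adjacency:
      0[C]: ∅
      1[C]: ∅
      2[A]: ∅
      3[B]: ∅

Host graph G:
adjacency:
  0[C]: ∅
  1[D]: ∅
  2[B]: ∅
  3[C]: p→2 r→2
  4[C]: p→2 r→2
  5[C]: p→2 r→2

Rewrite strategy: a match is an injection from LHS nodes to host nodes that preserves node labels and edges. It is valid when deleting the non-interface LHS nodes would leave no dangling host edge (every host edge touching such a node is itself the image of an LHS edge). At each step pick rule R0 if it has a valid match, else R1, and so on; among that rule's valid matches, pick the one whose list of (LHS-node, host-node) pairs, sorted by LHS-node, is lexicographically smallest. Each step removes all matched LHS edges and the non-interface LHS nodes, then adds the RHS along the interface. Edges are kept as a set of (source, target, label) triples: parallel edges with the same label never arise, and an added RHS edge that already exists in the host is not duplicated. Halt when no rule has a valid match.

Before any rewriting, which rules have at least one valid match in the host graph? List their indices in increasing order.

Answer: [R0]

Rewrite trace:
R0: 3 valid matches — {0↦2, 1↦3}, {0↦2, 1↦4}, {0↦2, 1↦5}
R1: no valid match — LHS pattern not found
R2: no valid match — LHS pattern not found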